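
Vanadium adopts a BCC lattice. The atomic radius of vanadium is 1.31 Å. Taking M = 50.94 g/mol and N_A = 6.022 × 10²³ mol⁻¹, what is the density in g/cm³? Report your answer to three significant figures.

6.11 g/cm³

In a BCC lattice, atoms touch along the body diagonal, so √3·a = 4r, giving a = 3.025 Å = 3.025 × 10^-8 cm.
With Z = 2, ρ = Z·M/(N_A·a³) = 2 × 50.94 / (6.022 × 10²³ × 2.769 × 10^-23) = 6.110 g/cm³.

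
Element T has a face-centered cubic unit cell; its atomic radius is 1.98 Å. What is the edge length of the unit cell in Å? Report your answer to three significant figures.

5.60 Å

In an FCC lattice, atoms touch along the face diagonal, so √2·a = 4r.
a = 4r/√2 = 4 × 1.98 / 1.4142 = 5.60 Å.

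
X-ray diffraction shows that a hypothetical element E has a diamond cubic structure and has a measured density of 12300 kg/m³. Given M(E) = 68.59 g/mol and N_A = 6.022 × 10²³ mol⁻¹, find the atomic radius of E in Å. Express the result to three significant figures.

For a diamond cubic cell (Z = 8), a³ = Z·M/(N_A·ρ) = 8 × 68.59 / (6.022 × 10²³ × 12.30) = 7.408 × 10^-23 cm³, so a = 4.200 × 10^-8 cm = 4.200 Å.
Nearest neighbors lie along the body diagonal with √3·a = 8r, so r = 0.2165 × a = 0.909 Å.

0.909 Å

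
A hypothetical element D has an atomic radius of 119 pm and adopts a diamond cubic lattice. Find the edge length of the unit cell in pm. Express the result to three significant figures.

In a diamond cubic lattice, nearest neighbors lie along the body diagonal with √3·a = 8r.
a = 8r/√3 = 8 × 119 / 1.7321 = 550 pm.

550 pm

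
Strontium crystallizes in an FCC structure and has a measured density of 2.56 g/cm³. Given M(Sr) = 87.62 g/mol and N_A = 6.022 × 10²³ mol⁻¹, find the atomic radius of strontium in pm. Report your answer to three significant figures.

For an FCC cell (Z = 4), a³ = Z·M/(N_A·ρ) = 4 × 87.62 / (6.022 × 10²³ × 2.560) = 2.273 × 10^-22 cm³, so a = 6.103 × 10^-8 cm = 610.3 pm.
Atoms touch along the face diagonal, so √2·a = 4r, so r = 0.3536 × a = 216 pm.

216 pm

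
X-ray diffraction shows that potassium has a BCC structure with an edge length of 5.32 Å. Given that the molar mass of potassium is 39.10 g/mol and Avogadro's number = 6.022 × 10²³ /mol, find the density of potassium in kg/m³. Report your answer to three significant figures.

862 kg/m³

A BCC unit cell contains Z = 2 atoms.
Cell volume: a³ = (5.32 Å)³ = (5.320 × 10^-8 cm)³ = 1.506 × 10^-22 cm³.
ρ = Z·M/(N_A·a³) = 2 × 39.10 / (6.022 × 10²³ × 1.506 × 10^-22) = 0.8624 g/cm³ = 862 kg/m³.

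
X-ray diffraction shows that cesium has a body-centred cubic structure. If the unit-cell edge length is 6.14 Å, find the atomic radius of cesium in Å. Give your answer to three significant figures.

In a BCC lattice, atoms touch along the body diagonal, so √3·a = 4r.
r = √3·a/4 = 1.7321 × 6.14 / 4 = 2.66 Å.

2.66 Å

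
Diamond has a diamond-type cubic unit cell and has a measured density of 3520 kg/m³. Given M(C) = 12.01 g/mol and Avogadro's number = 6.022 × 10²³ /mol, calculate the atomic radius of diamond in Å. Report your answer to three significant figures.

For a diamond cubic cell (Z = 8), a³ = Z·M/(N_A·ρ) = 8 × 12.01 / (6.022 × 10²³ × 3.520) = 4.533 × 10^-23 cm³, so a = 3.565 × 10^-8 cm = 3.565 Å.
Nearest neighbors lie along the body diagonal with √3·a = 8r, so r = 0.2165 × a = 0.772 Å.

0.772 Å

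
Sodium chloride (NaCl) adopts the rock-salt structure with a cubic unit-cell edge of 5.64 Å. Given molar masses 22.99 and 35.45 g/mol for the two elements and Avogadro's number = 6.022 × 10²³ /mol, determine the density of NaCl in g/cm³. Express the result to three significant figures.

2.16 g/cm³

The rock-salt structure contains Z = 4 formula units per cell; M(NaCl) = 22.99 + 35.45 = 58.44 g/mol.
a³ = (5.640 × 10^-8 cm)³ = 1.794 × 10^-22 cm³.
ρ = 4 × 58.44 / (6.022 × 10²³ × 1.794 × 10^-22) = 2.164 g/cm³.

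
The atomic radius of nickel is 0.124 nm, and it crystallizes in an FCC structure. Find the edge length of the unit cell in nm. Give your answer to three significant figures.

0.351 nm

In an FCC lattice, atoms touch along the face diagonal, so √2·a = 4r.
a = 4r/√2 = 4 × 0.124 / 1.4142 = 0.351 nm.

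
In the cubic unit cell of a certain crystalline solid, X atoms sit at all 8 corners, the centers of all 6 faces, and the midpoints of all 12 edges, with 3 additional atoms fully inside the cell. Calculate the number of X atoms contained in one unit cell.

Corner atoms are shared by 8 cells (1/8 each), face atoms by 2 (1/2 each), edge atoms by 4 (1/4 each), interior atoms are unshared.
Net atoms = 8 × 1/8 + 6 × 1/2 + 12 × 1/4 + 3 = 1 + 3 + 3 + 3 = 10.

10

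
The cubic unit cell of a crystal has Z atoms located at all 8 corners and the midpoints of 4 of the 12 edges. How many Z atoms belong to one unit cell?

Corner atoms are shared by 8 cells (1/8 each), edge atoms by 4 (1/4 each).
Net atoms = 8 × 1/8 + 4 × 1/4 = 1 + 1 = 2.

2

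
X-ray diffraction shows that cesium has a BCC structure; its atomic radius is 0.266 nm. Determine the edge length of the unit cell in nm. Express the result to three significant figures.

In a BCC lattice, atoms touch along the body diagonal, so √3·a = 4r.
a = 4r/√3 = 4 × 0.266 / 1.7321 = 0.614 nm.

0.614 nm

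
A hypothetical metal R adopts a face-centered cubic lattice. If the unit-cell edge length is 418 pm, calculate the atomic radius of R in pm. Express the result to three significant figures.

148 pm

In an FCC lattice, atoms touch along the face diagonal, so √2·a = 4r.
r = √2·a/4 = 1.4142 × 418 / 4 = 148 pm.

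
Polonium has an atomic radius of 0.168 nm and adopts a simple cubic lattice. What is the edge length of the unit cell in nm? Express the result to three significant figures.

In a simple cubic lattice, atoms touch along the cell edge, so a = 2r.
a = 2r = 2 × 0.168 = 0.336 nm.

0.336 nm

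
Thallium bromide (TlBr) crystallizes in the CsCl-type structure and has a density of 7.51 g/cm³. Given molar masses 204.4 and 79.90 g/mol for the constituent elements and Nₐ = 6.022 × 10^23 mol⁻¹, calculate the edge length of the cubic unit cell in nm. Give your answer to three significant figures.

M(TlBr) = 284.3 g/mol; Z = 1 formula unit per cell.
a³ = Z·M/(N_A·ρ) = 1 × 284.3 / (6.022 × 10²³ × 7.51) = 6.286 × 10^-23 cm³, so a = 3.976 × 10^-8 cm = 0.398 nm.

0.398 nm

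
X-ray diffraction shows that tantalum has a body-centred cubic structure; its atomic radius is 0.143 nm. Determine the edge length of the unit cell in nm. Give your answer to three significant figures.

0.330 nm

In a BCC lattice, atoms touch along the body diagonal, so √3·a = 4r.
a = 4r/√3 = 4 × 0.143 / 1.7321 = 0.330 nm.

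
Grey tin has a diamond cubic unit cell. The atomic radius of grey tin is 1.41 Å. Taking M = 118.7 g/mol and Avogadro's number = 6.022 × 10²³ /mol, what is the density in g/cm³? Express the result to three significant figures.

5.71 g/cm³

In a diamond cubic lattice, nearest neighbors lie along the body diagonal with √3·a = 8r, giving a = 6.513 Å = 6.513 × 10^-8 cm.
With Z = 8, ρ = Z·M/(N_A·a³) = 8 × 118.7 / (6.022 × 10²³ × 2.762 × 10^-22) = 5.709 g/cm³.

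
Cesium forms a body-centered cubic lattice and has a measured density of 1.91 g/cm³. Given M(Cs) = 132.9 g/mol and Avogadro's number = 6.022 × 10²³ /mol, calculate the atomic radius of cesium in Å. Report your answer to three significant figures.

2.66 Å

For a BCC cell (Z = 2), a³ = Z·M/(N_A·ρ) = 2 × 132.9 / (6.022 × 10²³ × 1.910) = 2.311 × 10^-22 cm³, so a = 6.137 × 10^-8 cm = 6.137 Å.
Atoms touch along the body diagonal, so √3·a = 4r, so r = 0.4330 × a = 2.66 Å.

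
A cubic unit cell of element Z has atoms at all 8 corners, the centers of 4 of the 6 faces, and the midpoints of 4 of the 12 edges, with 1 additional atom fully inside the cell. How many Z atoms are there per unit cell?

Corner atoms are shared by 8 cells (1/8 each), face atoms by 2 (1/2 each), edge atoms by 4 (1/4 each), interior atoms are unshared.
Net atoms = 8 × 1/8 + 4 × 1/2 + 4 × 1/4 + 1 = 1 + 2 + 1 + 1 = 5.

5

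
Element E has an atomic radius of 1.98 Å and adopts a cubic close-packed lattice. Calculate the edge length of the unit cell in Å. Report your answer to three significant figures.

5.60 Å

In an FCC lattice, atoms touch along the face diagonal, so √2·a = 4r.
a = 4r/√2 = 4 × 1.98 / 1.4142 = 5.60 Å.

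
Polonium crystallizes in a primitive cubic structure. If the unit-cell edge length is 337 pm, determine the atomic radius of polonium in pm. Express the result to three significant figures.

In a simple cubic lattice, atoms touch along the cell edge, so a = 2r.
r = a/2 = 337/2 = 169 pm.

169 pm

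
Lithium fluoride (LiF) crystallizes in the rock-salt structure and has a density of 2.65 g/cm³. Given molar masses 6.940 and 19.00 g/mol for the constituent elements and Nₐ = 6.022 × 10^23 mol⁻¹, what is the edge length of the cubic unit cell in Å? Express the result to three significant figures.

4.02 Å

M(LiF) = 25.94 g/mol; Z = 4 formula units per cell.
a³ = Z·M/(N_A·ρ) = 4 × 25.94 / (6.022 × 10²³ × 2.65) = 6.502 × 10^-23 cm³, so a = 4.021 × 10^-8 cm = 4.02 Å.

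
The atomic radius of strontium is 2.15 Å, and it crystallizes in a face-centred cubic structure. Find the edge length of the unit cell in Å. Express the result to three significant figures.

In an FCC lattice, atoms touch along the face diagonal, so √2·a = 4r.
a = 4r/√2 = 4 × 2.15 / 1.4142 = 6.08 Å.

6.08 Å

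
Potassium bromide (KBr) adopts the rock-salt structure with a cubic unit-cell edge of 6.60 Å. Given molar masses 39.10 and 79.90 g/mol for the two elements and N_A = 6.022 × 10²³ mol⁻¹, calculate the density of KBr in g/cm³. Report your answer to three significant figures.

2.75 g/cm³

The rock-salt structure contains Z = 4 formula units per cell; M(KBr) = 39.10 + 79.90 = 119.0 g/mol.
a³ = (6.600 × 10^-8 cm)³ = 2.875 × 10^-22 cm³.
ρ = 4 × 119.0 / (6.022 × 10²³ × 2.875 × 10^-22) = 2.749 g/cm³.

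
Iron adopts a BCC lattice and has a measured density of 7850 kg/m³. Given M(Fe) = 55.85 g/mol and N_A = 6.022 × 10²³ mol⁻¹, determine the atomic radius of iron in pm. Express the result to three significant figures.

124 pm

For a BCC cell (Z = 2), a³ = Z·M/(N_A·ρ) = 2 × 55.85 / (6.022 × 10²³ × 7.850) = 2.363 × 10^-23 cm³, so a = 2.870 × 10^-8 cm = 287.0 pm.
Atoms touch along the body diagonal, so √3·a = 4r, so r = 0.4330 × a = 124 pm.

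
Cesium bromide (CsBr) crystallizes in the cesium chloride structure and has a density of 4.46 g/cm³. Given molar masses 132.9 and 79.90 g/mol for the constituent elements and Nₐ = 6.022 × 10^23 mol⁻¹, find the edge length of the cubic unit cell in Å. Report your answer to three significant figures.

M(CsBr) = 212.8 g/mol; Z = 1 formula unit per cell.
a³ = Z·M/(N_A·ρ) = 1 × 212.8 / (6.022 × 10²³ × 4.46) = 7.923 × 10^-23 cm³, so a = 4.295 × 10^-8 cm = 4.30 Å.

4.30 Å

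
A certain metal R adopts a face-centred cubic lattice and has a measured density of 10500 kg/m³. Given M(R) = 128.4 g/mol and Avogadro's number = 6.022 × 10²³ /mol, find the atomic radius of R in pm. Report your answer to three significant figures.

For an FCC cell (Z = 4), a³ = Z·M/(N_A·ρ) = 4 × 128.4 / (6.022 × 10²³ × 10.50) = 8.123 × 10^-23 cm³, so a = 4.331 × 10^-8 cm = 433.1 pm.
Atoms touch along the face diagonal, so √2·a = 4r, so r = 0.3536 × a = 153 pm.

153 pm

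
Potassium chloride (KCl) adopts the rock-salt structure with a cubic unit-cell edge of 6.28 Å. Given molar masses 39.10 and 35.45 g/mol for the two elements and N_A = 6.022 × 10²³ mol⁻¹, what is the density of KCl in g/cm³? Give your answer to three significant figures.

2.00 g/cm³

The rock-salt structure contains Z = 4 formula units per cell; M(KCl) = 39.10 + 35.45 = 74.55 g/mol.
a³ = (6.280 × 10^-8 cm)³ = 2.477 × 10^-22 cm³.
ρ = 4 × 74.55 / (6.022 × 10²³ × 2.477 × 10^-22) = 1.999 g/cm³.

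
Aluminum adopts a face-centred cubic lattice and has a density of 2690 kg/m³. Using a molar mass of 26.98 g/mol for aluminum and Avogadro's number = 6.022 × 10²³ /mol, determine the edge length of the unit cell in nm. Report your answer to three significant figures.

0.405 nm

With Z = 4 atoms per FCC cell, a³ = Z·M/(N_A·ρ) = 4 × 26.98 / (6.022 × 10²³ × 2.690 g/cm³) = 6.662 × 10^-23 cm³.
a = (6.662 × 10^-23)^(1/3) = 4.054 × 10^-8 cm = 0.405 nm.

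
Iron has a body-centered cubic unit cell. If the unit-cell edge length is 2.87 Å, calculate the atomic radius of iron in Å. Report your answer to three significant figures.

1.24 Å

In a BCC lattice, atoms touch along the body diagonal, so √3·a = 4r.
r = √3·a/4 = 1.7321 × 2.87 / 4 = 1.24 Å.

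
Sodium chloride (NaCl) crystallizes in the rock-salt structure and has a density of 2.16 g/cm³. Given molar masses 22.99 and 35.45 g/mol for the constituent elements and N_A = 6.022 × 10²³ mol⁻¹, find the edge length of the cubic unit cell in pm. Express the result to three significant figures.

564 pm

M(NaCl) = 58.44 g/mol; Z = 4 formula units per cell.
a³ = Z·M/(N_A·ρ) = 4 × 58.44 / (6.022 × 10²³ × 2.16) = 1.797 × 10^-22 cm³, so a = 5.643 × 10^-8 cm = 564 pm.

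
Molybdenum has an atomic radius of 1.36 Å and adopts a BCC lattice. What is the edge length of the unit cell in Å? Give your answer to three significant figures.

In a BCC lattice, atoms touch along the body diagonal, so √3·a = 4r.
a = 4r/√3 = 4 × 1.36 / 1.7321 = 3.14 Å.

3.14 Å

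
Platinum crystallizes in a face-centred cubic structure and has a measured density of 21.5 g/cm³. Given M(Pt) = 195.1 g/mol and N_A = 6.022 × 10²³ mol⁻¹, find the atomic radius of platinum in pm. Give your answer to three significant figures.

For an FCC cell (Z = 4), a³ = Z·M/(N_A·ρ) = 4 × 195.1 / (6.022 × 10²³ × 21.50) = 6.028 × 10^-23 cm³, so a = 3.921 × 10^-8 cm = 392.1 pm.
Atoms touch along the face diagonal, so √2·a = 4r, so r = 0.3536 × a = 139 pm.

139 pm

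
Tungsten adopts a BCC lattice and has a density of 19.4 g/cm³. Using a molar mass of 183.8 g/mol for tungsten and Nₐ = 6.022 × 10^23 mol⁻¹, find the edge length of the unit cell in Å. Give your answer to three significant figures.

3.16 Å

With Z = 2 atoms per BCC cell, a³ = Z·M/(N_A·ρ) = 2 × 183.8 / (6.022 × 10²³ × 19.40 g/cm³) = 3.147 × 10^-23 cm³.
a = (3.147 × 10^-23)^(1/3) = 3.157 × 10^-8 cm = 3.16 Å.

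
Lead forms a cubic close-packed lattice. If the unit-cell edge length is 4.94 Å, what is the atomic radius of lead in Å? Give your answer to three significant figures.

1.75 Å

In an FCC lattice, atoms touch along the face diagonal, so √2·a = 4r.
r = √2·a/4 = 1.4142 × 4.94 / 4 = 1.75 Å.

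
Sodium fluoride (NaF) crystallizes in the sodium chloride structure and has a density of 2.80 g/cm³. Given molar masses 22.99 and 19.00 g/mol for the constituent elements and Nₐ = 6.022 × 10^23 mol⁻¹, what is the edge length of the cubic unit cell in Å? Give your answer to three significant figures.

M(NaF) = 41.99 g/mol; Z = 4 formula units per cell.
a³ = Z·M/(N_A·ρ) = 4 × 41.99 / (6.022 × 10²³ × 2.80) = 9.961 × 10^-23 cm³, so a = 4.636 × 10^-8 cm = 4.64 Å.

4.64 Å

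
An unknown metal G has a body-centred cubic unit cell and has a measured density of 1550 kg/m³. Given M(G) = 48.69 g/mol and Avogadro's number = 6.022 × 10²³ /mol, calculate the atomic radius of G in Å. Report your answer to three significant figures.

For a BCC cell (Z = 2), a³ = Z·M/(N_A·ρ) = 2 × 48.69 / (6.022 × 10²³ × 1.550) = 1.043 × 10^-22 cm³, so a = 4.708 × 10^-8 cm = 4.708 Å.
Atoms touch along the body diagonal, so √3·a = 4r, so r = 0.4330 × a = 2.04 Å.

2.04 Å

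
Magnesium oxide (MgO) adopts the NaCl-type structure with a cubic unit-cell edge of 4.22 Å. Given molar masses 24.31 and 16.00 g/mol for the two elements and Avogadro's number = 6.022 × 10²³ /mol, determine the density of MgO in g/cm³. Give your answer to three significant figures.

The NaCl-type structure contains Z = 4 formula units per cell; M(MgO) = 24.31 + 16.00 = 40.31 g/mol.
a³ = (4.220 × 10^-8 cm)³ = 7.515 × 10^-23 cm³.
ρ = 4 × 40.31 / (6.022 × 10²³ × 7.515 × 10^-23) = 3.563 g/cm³.

3.56 g/cm³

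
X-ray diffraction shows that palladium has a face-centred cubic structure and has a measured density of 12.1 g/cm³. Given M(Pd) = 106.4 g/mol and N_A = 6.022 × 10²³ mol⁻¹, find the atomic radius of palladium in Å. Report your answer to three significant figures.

For an FCC cell (Z = 4), a³ = Z·M/(N_A·ρ) = 4 × 106.4 / (6.022 × 10²³ × 12.10) = 5.841 × 10^-23 cm³, so a = 3.880 × 10^-8 cm = 3.880 Å.
Atoms touch along the face diagonal, so √2·a = 4r, so r = 0.3536 × a = 1.37 Å.

1.37 Å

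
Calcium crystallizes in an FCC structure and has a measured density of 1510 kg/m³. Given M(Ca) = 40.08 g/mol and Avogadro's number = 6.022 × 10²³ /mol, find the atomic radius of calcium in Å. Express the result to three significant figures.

For an FCC cell (Z = 4), a³ = Z·M/(N_A·ρ) = 4 × 40.08 / (6.022 × 10²³ × 1.510) = 1.763 × 10^-22 cm³, so a = 5.607 × 10^-8 cm = 5.607 Å.
Atoms touch along the face diagonal, so √2·a = 4r, so r = 0.3536 × a = 1.98 Å.

1.98 Å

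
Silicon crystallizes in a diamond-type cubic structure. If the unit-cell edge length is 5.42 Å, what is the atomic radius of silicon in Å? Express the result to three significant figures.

1.17 Å

In a diamond cubic lattice, nearest neighbors lie along the body diagonal with √3·a = 8r.
r = √3·a/8 = 1.7321 × 5.42 / 8 = 1.17 Å.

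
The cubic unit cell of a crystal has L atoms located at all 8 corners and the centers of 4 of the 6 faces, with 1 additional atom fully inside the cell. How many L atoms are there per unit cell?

4

Corner atoms are shared by 8 cells (1/8 each), face atoms by 2 (1/2 each), interior atoms are unshared.
Net atoms = 8 × 1/8 + 4 × 1/2 + 1 = 1 + 2 + 1 = 4.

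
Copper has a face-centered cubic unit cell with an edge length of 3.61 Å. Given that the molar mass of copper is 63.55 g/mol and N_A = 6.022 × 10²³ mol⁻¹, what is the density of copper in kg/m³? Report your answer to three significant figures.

An FCC unit cell contains Z = 4 atoms.
Cell volume: a³ = (3.61 Å)³ = (3.610 × 10^-8 cm)³ = 4.705 × 10^-23 cm³.
ρ = Z·M/(N_A·a³) = 4 × 63.55 / (6.022 × 10²³ × 4.705 × 10^-23) = 8.972 g/cm³ = 8970 kg/m³.

8970 kg/m³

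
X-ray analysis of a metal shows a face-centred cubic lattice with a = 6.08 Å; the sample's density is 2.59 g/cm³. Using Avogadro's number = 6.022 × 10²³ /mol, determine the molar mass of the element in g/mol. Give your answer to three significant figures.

An FCC cell has Z = 4 atoms; a = 6.080 × 10^-8 cm.
M = ρ·N_A·a³/Z = 2.59 × 6.022 × 10²³ × 2.248 × 10^-22 / 4 = 87.6 g/mol.

87.6 g/mol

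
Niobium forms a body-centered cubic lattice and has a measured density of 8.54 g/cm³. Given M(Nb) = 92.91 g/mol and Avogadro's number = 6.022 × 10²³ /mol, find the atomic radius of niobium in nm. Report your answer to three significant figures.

0.143 nm

For a BCC cell (Z = 2), a³ = Z·M/(N_A·ρ) = 2 × 92.91 / (6.022 × 10²³ × 8.540) = 3.613 × 10^-23 cm³, so a = 3.306 × 10^-8 cm = 0.3306 nm.
Atoms touch along the body diagonal, so √3·a = 4r, so r = 0.4330 × a = 0.143 nm.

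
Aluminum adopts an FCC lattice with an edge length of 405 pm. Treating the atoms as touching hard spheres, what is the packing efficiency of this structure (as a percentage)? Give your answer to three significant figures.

74.0%

In an FCC lattice atoms touch along the face diagonal, so √2·a = 4r, so r = 0.3536a = 143.2 pm.
Packing fraction = Z·(4/3)πr³ / a³ = 4 × (4/3)π × (143.2)³ / (405)³ = 0.7405 = 74.0%.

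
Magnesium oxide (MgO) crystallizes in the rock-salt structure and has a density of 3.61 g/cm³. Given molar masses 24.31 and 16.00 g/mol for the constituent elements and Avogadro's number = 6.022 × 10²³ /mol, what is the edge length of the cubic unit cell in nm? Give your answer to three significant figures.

0.420 nm

M(MgO) = 40.31 g/mol; Z = 4 formula units per cell.
a³ = Z·M/(N_A·ρ) = 4 × 40.31 / (6.022 × 10²³ × 3.61) = 7.417 × 10^-23 cm³, so a = 4.202 × 10^-8 cm = 0.420 nm.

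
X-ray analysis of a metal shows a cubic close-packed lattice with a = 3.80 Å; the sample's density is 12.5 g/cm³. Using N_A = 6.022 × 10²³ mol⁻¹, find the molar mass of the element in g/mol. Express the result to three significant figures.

103 g/mol

An FCC cell has Z = 4 atoms; a = 3.800 × 10^-8 cm.
M = ρ·N_A·a³/Z = 12.5 × 6.022 × 10²³ × 5.487 × 10^-23 / 4 = 103 g/mol.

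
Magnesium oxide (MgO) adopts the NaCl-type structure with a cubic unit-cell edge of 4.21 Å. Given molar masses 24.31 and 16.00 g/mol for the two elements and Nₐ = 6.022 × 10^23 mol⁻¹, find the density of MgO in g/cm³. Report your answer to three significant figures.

3.59 g/cm³

The NaCl-type structure contains Z = 4 formula units per cell; M(MgO) = 24.31 + 16.00 = 40.31 g/mol.
a³ = (4.210 × 10^-8 cm)³ = 7.462 × 10^-23 cm³.
ρ = 4 × 40.31 / (6.022 × 10²³ × 7.462 × 10^-23) = 3.588 g/cm³.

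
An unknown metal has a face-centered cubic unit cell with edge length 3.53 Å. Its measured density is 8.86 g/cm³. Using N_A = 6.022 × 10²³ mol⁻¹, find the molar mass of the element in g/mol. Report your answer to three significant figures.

58.7 g/mol

An FCC cell has Z = 4 atoms; a = 3.530 × 10^-8 cm.
M = ρ·N_A·a³/Z = 8.86 × 6.022 × 10²³ × 4.399 × 10^-23 / 4 = 58.7 g/mol.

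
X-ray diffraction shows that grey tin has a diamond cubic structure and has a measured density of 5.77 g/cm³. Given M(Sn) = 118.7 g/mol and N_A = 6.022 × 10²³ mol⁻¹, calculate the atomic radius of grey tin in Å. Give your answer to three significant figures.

1.41 Å

For a diamond cubic cell (Z = 8), a³ = Z·M/(N_A·ρ) = 8 × 118.7 / (6.022 × 10²³ × 5.770) = 2.733 × 10^-22 cm³, so a = 6.489 × 10^-8 cm = 6.489 Å.
Nearest neighbors lie along the body diagonal with √3·a = 8r, so r = 0.2165 × a = 1.41 Å.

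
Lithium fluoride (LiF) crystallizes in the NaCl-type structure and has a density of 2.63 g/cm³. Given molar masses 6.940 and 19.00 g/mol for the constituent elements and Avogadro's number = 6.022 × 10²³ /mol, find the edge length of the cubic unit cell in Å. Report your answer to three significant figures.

4.03 Å

M(LiF) = 25.94 g/mol; Z = 4 formula units per cell.
a³ = Z·M/(N_A·ρ) = 4 × 25.94 / (6.022 × 10²³ × 2.63) = 6.551 × 10^-23 cm³, so a = 4.031 × 10^-8 cm = 4.03 Å.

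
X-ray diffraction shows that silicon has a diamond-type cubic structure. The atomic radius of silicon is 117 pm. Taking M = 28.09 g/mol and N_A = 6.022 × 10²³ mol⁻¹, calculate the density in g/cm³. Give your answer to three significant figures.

2.36 g/cm³

In a diamond cubic lattice, nearest neighbors lie along the body diagonal with √3·a = 8r, giving a = 540.4 pm = 5.404 × 10^-8 cm.
With Z = 8, ρ = Z·M/(N_A·a³) = 8 × 28.09 / (6.022 × 10²³ × 1.578 × 10^-22) = 2.365 g/cm³.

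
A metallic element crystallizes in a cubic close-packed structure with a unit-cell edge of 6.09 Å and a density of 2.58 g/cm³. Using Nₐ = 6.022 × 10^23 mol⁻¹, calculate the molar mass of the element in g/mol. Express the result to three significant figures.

An FCC cell has Z = 4 atoms; a = 6.090 × 10^-8 cm.
M = ρ·N_A·a³/Z = 2.58 × 6.022 × 10²³ × 2.259 × 10^-22 / 4 = 87.7 g/mol.

87.7 g/mol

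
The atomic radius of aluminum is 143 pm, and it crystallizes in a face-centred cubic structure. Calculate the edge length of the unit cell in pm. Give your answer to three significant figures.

404 pm

In an FCC lattice, atoms touch along the face diagonal, so √2·a = 4r.
a = 4r/√2 = 4 × 143 / 1.4142 = 404 pm.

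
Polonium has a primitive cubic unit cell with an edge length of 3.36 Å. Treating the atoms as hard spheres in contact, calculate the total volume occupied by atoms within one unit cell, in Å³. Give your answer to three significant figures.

19.9 Å³

In a simple cubic lattice atoms touch along the cell edge, so a = 2r, so r = 0.5000a = 1.680 Å.
V_atoms = Z × (4/3)πr³ = 1 × (4/3)π × (1.680)³ = 19.9 Å³.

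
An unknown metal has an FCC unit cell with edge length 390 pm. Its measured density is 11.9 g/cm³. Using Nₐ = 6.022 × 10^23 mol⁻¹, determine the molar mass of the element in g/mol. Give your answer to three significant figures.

106 g/mol

An FCC cell has Z = 4 atoms; a = 3.900 × 10^-8 cm.
M = ρ·N_A·a³/Z = 11.9 × 6.022 × 10²³ × 5.932 × 10^-23 / 4 = 106 g/mol.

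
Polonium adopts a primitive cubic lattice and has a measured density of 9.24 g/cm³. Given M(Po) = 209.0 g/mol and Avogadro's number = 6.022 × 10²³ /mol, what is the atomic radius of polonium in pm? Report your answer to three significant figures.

167 pm

For a simple cubic cell (Z = 1), a³ = Z·M/(N_A·ρ) = 1 × 209.0 / (6.022 × 10²³ × 9.240) = 3.756 × 10^-23 cm³, so a = 3.349 × 10^-8 cm = 334.9 pm.
Atoms touch along the cell edge, so a = 2r, so r = 0.5000 × a = 167 pm.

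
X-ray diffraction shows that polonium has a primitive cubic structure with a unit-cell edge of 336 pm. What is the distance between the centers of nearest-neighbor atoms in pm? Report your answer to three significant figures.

336 pm

In a simple cubic structure, atoms touch along the cell edge, so a = 2r; the nearest-neighbor distance equals 2r = 1.000·a.
d = 1.000 × 336 = 336 pm.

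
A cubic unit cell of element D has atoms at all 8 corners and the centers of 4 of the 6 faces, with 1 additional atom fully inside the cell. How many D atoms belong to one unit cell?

Corner atoms are shared by 8 cells (1/8 each), face atoms by 2 (1/2 each), interior atoms are unshared.
Net atoms = 8 × 1/8 + 4 × 1/2 + 1 = 1 + 2 + 1 = 4.

4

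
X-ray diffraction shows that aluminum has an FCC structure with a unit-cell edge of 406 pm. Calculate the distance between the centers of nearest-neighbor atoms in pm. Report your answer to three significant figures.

In an FCC structure, atoms touch along the face diagonal, so √2·a = 4r; the nearest-neighbor distance equals 2r = 0.7071·a.
d = 0.7071 × 406 = 287 pm.

287 pm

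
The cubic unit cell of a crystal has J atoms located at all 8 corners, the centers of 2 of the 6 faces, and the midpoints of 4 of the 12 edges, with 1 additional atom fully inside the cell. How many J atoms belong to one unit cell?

4

Corner atoms are shared by 8 cells (1/8 each), face atoms by 2 (1/2 each), edge atoms by 4 (1/4 each), interior atoms are unshared.
Net atoms = 8 × 1/8 + 2 × 1/2 + 4 × 1/4 + 1 = 1 + 1 + 1 + 1 = 4.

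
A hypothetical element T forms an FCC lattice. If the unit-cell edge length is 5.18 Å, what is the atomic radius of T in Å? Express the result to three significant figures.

In an FCC lattice, atoms touch along the face diagonal, so √2·a = 4r.
r = √2·a/4 = 1.4142 × 5.18 / 4 = 1.83 Å.

1.83 Å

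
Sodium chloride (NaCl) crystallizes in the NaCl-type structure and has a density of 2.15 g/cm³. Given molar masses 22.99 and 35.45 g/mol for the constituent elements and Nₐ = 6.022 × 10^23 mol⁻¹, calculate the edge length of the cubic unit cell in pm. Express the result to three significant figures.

565 pm

M(NaCl) = 58.44 g/mol; Z = 4 formula units per cell.
a³ = Z·M/(N_A·ρ) = 4 × 58.44 / (6.022 × 10²³ × 2.15) = 1.805 × 10^-22 cm³, so a = 5.652 × 10^-8 cm = 565 pm.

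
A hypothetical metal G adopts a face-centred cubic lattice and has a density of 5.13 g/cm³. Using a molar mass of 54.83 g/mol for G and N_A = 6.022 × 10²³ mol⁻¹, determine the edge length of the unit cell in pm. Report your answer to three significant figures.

With Z = 4 atoms per FCC cell, a³ = Z·M/(N_A·ρ) = 4 × 54.83 / (6.022 × 10²³ × 5.130 g/cm³) = 7.099 × 10^-23 cm³.
a = (7.099 × 10^-23)^(1/3) = 4.141 × 10^-8 cm = 414 pm.

414 pm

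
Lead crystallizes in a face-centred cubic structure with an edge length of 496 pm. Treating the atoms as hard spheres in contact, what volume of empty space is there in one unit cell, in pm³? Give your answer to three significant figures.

In an FCC lattice atoms touch along the face diagonal, so √2·a = 4r, so r = 0.3536a = 175.4 pm.
V_cell = a³ = 1.220 × 10^8 pm³; V_atoms = 4 × (4/3)πr³ = 9.036 × 10^7 pm³.
Empty space = 1.220 × 10^8 − 9.036 × 10^7 = 3.17 × 10^7 pm³.

3.17 × 10^7 pm³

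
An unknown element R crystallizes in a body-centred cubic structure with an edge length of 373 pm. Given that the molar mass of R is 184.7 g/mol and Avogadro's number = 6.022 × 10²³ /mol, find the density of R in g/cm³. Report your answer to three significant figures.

11.8 g/cm³

A BCC unit cell contains Z = 2 atoms.
Cell volume: a³ = (373 pm)³ = (3.730 × 10^-8 cm)³ = 5.190 × 10^-23 cm³.
ρ = Z·M/(N_A·a³) = 2 × 184.7 / (6.022 × 10²³ × 5.190 × 10^-23) = 11.82 g/cm³.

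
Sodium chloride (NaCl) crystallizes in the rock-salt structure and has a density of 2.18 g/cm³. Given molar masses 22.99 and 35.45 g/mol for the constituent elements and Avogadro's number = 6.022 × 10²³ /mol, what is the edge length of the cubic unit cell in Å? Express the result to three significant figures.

5.63 Å

M(NaCl) = 58.44 g/mol; Z = 4 formula units per cell.
a³ = Z·M/(N_A·ρ) = 4 × 58.44 / (6.022 × 10²³ × 2.18) = 1.781 × 10^-22 cm³, so a = 5.626 × 10^-8 cm = 5.63 Å.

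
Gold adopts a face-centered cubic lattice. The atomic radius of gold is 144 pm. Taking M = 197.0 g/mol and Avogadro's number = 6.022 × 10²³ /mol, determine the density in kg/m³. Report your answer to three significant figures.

19400 kg/m³

In an FCC lattice, atoms touch along the face diagonal, so √2·a = 4r, giving a = 407.3 pm = 4.073 × 10^-8 cm.
With Z = 4, ρ = Z·M/(N_A·a³) = 4 × 197.0 / (6.022 × 10²³ × 6.757 × 10^-23) = 19.37 g/cm³ = 19400 kg/m³.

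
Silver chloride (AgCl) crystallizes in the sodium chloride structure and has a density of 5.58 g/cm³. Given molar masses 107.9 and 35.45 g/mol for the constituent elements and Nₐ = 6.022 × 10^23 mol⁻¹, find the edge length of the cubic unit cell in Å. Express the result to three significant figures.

M(AgCl) = 143.35 g/mol; Z = 4 formula units per cell.
a³ = Z·M/(N_A·ρ) = 4 × 143.35 / (6.022 × 10²³ × 5.58) = 1.706 × 10^-22 cm³, so a = 5.547 × 10^-8 cm = 5.55 Å.

5.55 Å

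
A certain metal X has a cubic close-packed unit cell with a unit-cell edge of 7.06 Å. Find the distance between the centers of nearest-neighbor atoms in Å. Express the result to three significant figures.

4.99 Å

In an FCC structure, atoms touch along the face diagonal, so √2·a = 4r; the nearest-neighbor distance equals 2r = 0.7071·a.
d = 0.7071 × 7.06 = 4.99 Å.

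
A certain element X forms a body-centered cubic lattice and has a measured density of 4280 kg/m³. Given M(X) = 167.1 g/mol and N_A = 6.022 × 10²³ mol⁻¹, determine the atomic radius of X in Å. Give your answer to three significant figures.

2.19 Å

For a BCC cell (Z = 2), a³ = Z·M/(N_A·ρ) = 2 × 167.1 / (6.022 × 10²³ × 4.280) = 1.297 × 10^-22 cm³, so a = 5.061 × 10^-8 cm = 5.061 Å.
Atoms touch along the body diagonal, so √3·a = 4r, so r = 0.4330 × a = 2.19 Å.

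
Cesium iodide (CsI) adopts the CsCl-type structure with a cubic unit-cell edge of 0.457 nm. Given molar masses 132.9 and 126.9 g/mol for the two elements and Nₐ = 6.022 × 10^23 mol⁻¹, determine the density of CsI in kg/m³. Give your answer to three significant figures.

The CsCl-type structure contains Z = 1 formula unit per cell; M(CsI) = 132.9 + 126.9 = 259.8 g/mol.
a³ = (4.570 × 10^-8 cm)³ = 9.544 × 10^-23 cm³.
ρ = 1 × 259.8 / (6.022 × 10²³ × 9.544 × 10^-23) = 4.520 g/cm³ = 4520 kg/m³.

4520 kg/m³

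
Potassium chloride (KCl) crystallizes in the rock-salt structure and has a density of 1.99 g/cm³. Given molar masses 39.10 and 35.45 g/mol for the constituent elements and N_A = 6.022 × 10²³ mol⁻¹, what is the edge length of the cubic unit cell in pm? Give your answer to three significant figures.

M(KCl) = 74.55 g/mol; Z = 4 formula units per cell.
a³ = Z·M/(N_A·ρ) = 4 × 74.55 / (6.022 × 10²³ × 1.99) = 2.488 × 10^-22 cm³, so a = 6.290 × 10^-8 cm = 629 pm.

629 pm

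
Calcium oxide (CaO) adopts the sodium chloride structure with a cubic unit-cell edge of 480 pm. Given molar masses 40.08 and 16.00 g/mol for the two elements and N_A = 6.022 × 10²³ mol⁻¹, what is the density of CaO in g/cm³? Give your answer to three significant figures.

3.37 g/cm³

The sodium chloride structure contains Z = 4 formula units per cell; M(CaO) = 40.08 + 16.00 = 56.08 g/mol.
a³ = (4.800 × 10^-8 cm)³ = 1.106 × 10^-22 cm³.
ρ = 4 × 56.08 / (6.022 × 10²³ × 1.106 × 10^-22) = 3.368 g/cm³.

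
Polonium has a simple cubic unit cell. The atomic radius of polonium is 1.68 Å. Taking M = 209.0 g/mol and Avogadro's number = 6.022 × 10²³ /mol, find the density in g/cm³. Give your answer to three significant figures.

9.15 g/cm³

In a simple cubic lattice, atoms touch along the cell edge, so a = 2r, giving a = 3.360 Å = 3.360 × 10^-8 cm.
With Z = 1, ρ = Z·M/(N_A·a³) = 1 × 209.0 / (6.022 × 10²³ × 3.793 × 10^-23) = 9.149 g/cm³.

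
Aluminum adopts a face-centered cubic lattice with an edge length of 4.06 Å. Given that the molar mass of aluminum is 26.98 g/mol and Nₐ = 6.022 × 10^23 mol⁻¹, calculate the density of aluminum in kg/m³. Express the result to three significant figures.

2680 kg/m³

An FCC unit cell contains Z = 4 atoms.
Cell volume: a³ = (4.06 Å)³ = (4.060 × 10^-8 cm)³ = 6.692 × 10^-23 cm³.
ρ = Z·M/(N_A·a³) = 4 × 26.98 / (6.022 × 10²³ × 6.692 × 10^-23) = 2.678 g/cm³ = 2680 kg/m³.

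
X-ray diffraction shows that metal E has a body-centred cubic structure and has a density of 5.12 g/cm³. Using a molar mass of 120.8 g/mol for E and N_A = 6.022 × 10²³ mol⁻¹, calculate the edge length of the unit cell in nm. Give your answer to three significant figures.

0.428 nm

With Z = 2 atoms per BCC cell, a³ = Z·M/(N_A·ρ) = 2 × 120.8 / (6.022 × 10²³ × 5.120 g/cm³) = 7.836 × 10^-23 cm³.
a = (7.836 × 10^-23)^(1/3) = 4.279 × 10^-8 cm = 0.428 nm.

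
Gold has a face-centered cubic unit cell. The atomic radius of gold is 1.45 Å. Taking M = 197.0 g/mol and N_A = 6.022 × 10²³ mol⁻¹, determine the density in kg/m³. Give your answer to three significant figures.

In an FCC lattice, atoms touch along the face diagonal, so √2·a = 4r, giving a = 4.101 Å = 4.101 × 10^-8 cm.
With Z = 4, ρ = Z·M/(N_A·a³) = 4 × 197.0 / (6.022 × 10²³ × 6.898 × 10^-23) = 18.97 g/cm³ = 19000 kg/m³.

19000 kg/m³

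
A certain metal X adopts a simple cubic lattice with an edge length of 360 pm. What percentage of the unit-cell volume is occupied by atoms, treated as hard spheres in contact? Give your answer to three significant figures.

In a simple cubic lattice atoms touch along the cell edge, so a = 2r, so r = 0.5000a = 180.0 pm.
Packing fraction = Z·(4/3)πr³ / a³ = 1 × (4/3)π × (180.0)³ / (360)³ = 0.5236 = 52.4%.

52.4%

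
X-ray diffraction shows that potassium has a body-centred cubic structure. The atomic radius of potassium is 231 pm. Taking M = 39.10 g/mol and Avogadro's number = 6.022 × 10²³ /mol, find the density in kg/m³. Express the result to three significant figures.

In a BCC lattice, atoms touch along the body diagonal, so √3·a = 4r, giving a = 533.5 pm = 5.335 × 10^-8 cm.
With Z = 2, ρ = Z·M/(N_A·a³) = 2 × 39.10 / (6.022 × 10²³ × 1.518 × 10^-22) = 0.8553 g/cm³ = 855 kg/m³.

855 kg/m³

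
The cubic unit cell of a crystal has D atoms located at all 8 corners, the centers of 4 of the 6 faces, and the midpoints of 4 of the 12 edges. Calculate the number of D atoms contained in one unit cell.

Corner atoms are shared by 8 cells (1/8 each), face atoms by 2 (1/2 each), edge atoms by 4 (1/4 each).
Net atoms = 8 × 1/8 + 4 × 1/2 + 4 × 1/4 = 1 + 2 + 1 = 4.

4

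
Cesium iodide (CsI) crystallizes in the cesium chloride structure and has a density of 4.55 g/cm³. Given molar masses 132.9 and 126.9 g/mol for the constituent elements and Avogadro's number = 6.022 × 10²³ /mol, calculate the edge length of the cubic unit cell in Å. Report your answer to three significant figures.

4.56 Å

M(CsI) = 259.8 g/mol; Z = 1 formula unit per cell.
a³ = Z·M/(N_A·ρ) = 1 × 259.8 / (6.022 × 10²³ × 4.55) = 9.482 × 10^-23 cm³, so a = 4.560 × 10^-8 cm = 4.56 Å.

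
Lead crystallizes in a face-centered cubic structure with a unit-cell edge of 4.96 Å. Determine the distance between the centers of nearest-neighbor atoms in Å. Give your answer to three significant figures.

3.51 Å

In an FCC structure, atoms touch along the face diagonal, so √2·a = 4r; the nearest-neighbor distance equals 2r = 0.7071·a.
d = 0.7071 × 4.96 = 3.51 Å.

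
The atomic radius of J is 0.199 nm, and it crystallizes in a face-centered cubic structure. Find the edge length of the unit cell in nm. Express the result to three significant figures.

In an FCC lattice, atoms touch along the face diagonal, so √2·a = 4r.
a = 4r/√2 = 4 × 0.199 / 1.4142 = 0.563 nm.

0.563 nm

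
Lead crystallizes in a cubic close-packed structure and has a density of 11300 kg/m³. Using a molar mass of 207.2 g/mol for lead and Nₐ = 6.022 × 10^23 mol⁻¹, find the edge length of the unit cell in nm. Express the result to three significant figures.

With Z = 4 atoms per FCC cell, a³ = Z·M/(N_A·ρ) = 4 × 207.2 / (6.022 × 10²³ × 11.30 g/cm³) = 1.218 × 10^-22 cm³.
a = (1.218 × 10^-22)^(1/3) = 4.957 × 10^-8 cm = 0.496 nm.

0.496 nm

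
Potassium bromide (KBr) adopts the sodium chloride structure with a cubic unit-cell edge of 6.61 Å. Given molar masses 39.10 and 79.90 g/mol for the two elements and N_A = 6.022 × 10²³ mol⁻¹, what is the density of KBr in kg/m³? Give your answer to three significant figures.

The sodium chloride structure contains Z = 4 formula units per cell; M(KBr) = 39.10 + 79.90 = 119.0 g/mol.
a³ = (6.610 × 10^-8 cm)³ = 2.888 × 10^-22 cm³.
ρ = 4 × 119.0 / (6.022 × 10²³ × 2.888 × 10^-22) = 2.737 g/cm³ = 2740 kg/m³.

2740 kg/m³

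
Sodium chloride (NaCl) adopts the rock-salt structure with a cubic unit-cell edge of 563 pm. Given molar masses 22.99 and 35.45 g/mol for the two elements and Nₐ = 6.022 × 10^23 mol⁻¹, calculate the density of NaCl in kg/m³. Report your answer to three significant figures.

2180 kg/m³

The rock-salt structure contains Z = 4 formula units per cell; M(NaCl) = 22.99 + 35.45 = 58.44 g/mol.
a³ = (5.630 × 10^-8 cm)³ = 1.785 × 10^-22 cm³.
ρ = 4 × 58.44 / (6.022 × 10²³ × 1.785 × 10^-22) = 2.175 g/cm³ = 2180 kg/m³.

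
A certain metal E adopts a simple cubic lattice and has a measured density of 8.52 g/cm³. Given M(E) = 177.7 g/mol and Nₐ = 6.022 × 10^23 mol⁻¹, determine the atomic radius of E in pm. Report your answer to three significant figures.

For a simple cubic cell (Z = 1), a³ = Z·M/(N_A·ρ) = 1 × 177.7 / (6.022 × 10²³ × 8.520) = 3.463 × 10^-23 cm³, so a = 3.260 × 10^-8 cm = 326.0 pm.
Atoms touch along the cell edge, so a = 2r, so r = 0.5000 × a = 163 pm.

163 pm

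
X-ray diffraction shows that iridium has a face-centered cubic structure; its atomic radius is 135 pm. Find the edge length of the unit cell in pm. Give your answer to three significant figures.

In an FCC lattice, atoms touch along the face diagonal, so √2·a = 4r.
a = 4r/√2 = 4 × 135 / 1.4142 = 382 pm.

382 pm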